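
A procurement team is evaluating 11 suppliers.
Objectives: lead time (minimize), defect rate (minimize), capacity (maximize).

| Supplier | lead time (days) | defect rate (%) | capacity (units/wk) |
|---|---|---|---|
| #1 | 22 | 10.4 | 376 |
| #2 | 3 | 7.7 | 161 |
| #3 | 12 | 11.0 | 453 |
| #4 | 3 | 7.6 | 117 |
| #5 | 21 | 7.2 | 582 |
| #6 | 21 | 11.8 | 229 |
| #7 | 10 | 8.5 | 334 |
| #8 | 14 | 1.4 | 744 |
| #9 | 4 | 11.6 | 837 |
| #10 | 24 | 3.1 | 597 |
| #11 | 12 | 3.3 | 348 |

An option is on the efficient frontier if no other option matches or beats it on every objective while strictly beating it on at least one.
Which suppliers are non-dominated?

#2, #3, #4, #7, #8, #9, #11

#1: dominated by #5 (lead time 21≤22, defect rate 7.2≤10.4, capacity 582≥376).
#2: not dominated.
#3: not dominated.
#4: not dominated.
#5: dominated by #8 (lead time 14≤21, defect rate 1.4≤7.2, capacity 744≥582).
#6: dominated by #3 (lead time 12≤21, defect rate 11.0≤11.8, capacity 453≥229).
#7: not dominated.
#8: not dominated (best defect rate).
#9: not dominated (best capacity).
#10: dominated by #8 (lead time 14≤24, defect rate 1.4≤3.1, capacity 744≥597).
#11: not dominated.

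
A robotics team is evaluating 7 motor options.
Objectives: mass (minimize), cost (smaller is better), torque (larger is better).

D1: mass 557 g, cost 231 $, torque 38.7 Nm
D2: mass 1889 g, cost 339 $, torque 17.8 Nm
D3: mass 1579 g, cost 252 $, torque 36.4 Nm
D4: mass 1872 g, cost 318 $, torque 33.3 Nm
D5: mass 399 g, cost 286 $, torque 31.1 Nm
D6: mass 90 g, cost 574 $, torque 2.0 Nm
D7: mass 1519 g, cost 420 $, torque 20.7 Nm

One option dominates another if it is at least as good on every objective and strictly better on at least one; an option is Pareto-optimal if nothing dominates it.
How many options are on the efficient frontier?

3

D1: not dominated (best cost).
D2: dominated by D1 (mass 557≤1889, cost 231≤339, torque 38.7≥17.8).
D3: dominated by D1 (mass 557≤1579, cost 231≤252, torque 38.7≥36.4).
D4: dominated by D1 (mass 557≤1872, cost 231≤318, torque 38.7≥33.3).
D5: not dominated.
D6: not dominated (best mass).
D7: dominated by D1 (mass 557≤1519, cost 231≤420, torque 38.7≥20.7).
Pareto-optimal: D1, D5, D6 → 3.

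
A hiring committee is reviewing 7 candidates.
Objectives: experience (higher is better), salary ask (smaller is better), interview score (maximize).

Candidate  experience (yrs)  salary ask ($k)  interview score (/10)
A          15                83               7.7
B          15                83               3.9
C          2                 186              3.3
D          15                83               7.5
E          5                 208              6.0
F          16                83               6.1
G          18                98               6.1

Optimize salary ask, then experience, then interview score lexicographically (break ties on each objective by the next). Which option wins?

F

First minimize salary ask: best is 83, kept {A, B, D, F}.
Then maximize experience: best is 16, kept {F}.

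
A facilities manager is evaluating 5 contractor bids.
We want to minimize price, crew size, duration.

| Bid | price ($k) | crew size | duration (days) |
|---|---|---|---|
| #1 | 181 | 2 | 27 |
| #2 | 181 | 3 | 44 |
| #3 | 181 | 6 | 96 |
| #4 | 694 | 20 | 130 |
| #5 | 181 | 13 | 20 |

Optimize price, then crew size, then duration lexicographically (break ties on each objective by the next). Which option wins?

#1

First minimize price: best is 181, kept {#1, #2, #3, #5}.
Then minimize crew size: best is 2, kept {#1}.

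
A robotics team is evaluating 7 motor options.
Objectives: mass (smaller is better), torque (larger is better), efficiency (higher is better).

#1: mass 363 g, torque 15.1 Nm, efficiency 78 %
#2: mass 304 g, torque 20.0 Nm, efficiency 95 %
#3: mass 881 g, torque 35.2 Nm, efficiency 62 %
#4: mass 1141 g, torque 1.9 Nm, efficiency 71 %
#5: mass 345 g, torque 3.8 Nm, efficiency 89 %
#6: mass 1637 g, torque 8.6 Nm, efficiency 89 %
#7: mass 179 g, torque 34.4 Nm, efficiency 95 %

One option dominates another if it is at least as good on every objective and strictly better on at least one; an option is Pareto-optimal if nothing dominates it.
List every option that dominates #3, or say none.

none

#1: worse on torque (15.1 vs 35.2).
#2: worse on torque (20.0 vs 35.2).
#4: worse on mass (1141 vs 881).
#5: worse on torque (3.8 vs 35.2).
#6: worse on mass (1637 vs 881).
#7: worse on torque (34.4 vs 35.2).
No option dominates #3.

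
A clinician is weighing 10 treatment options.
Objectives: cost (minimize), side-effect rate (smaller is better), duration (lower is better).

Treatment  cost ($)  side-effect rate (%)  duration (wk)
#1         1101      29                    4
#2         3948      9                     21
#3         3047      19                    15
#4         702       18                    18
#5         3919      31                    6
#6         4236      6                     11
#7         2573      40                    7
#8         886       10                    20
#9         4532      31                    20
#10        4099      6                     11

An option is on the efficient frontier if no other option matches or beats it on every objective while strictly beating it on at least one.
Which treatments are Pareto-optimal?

#1, #2, #3, #4, #8, #10

#1: not dominated (best duration).
#2: not dominated.
#3: not dominated.
#4: not dominated (best cost).
#5: dominated by #1 (cost 1101≤3919, side-effect rate 29≤31, duration 4≤6).
#6: dominated by #10 (cost 4099≤4236, side-effect rate 6≤6, duration 11≤11).
#7: dominated by #1 (cost 1101≤2573, side-effect rate 29≤40, duration 4≤7).
#8: not dominated.
#9: dominated by #1 (cost 1101≤4532, side-effect rate 29≤31, duration 4≤20).
#10: not dominated.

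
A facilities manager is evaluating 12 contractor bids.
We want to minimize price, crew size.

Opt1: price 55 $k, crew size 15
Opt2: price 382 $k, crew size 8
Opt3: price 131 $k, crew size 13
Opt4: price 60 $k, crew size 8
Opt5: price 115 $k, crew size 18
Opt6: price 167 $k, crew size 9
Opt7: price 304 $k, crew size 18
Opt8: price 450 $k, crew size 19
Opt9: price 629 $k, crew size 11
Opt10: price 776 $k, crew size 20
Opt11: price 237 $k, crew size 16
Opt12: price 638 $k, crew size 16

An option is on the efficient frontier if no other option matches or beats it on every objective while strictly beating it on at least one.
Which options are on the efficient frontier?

Opt1, Opt4

Opt1: not dominated (best price).
Opt2: dominated by Opt4 (price 60≤382, crew size 8≤8).
Opt3: dominated by Opt4 (price 60≤131, crew size 8≤13).
Opt4: not dominated.
Opt5: dominated by Opt1 (price 55≤115, crew size 15≤18).
Opt6: dominated by Opt4 (price 60≤167, crew size 8≤9).
Opt7: dominated by Opt1 (price 55≤304, crew size 15≤18).
Opt8: dominated by Opt1 (price 55≤450, crew size 15≤19).
Opt9: dominated by Opt2 (price 382≤629, crew size 8≤11).
Opt10: dominated by Opt1 (price 55≤776, crew size 15≤20).
Opt11: dominated by Opt1 (price 55≤237, crew size 15≤16).
Opt12: dominated by Opt1 (price 55≤638, crew size 15≤16).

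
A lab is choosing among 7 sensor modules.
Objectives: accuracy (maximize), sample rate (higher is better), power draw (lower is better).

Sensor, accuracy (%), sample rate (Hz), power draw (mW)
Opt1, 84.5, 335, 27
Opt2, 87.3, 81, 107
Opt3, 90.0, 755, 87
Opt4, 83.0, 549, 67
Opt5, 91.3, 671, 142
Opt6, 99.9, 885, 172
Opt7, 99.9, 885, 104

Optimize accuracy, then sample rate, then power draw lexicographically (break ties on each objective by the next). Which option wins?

Opt7

First maximize accuracy: best is 99.9, kept {Opt6, Opt7}.
Then maximize sample rate: best is 885, kept {Opt6, Opt7}.
Then minimize power draw: best is 104, kept {Opt7}.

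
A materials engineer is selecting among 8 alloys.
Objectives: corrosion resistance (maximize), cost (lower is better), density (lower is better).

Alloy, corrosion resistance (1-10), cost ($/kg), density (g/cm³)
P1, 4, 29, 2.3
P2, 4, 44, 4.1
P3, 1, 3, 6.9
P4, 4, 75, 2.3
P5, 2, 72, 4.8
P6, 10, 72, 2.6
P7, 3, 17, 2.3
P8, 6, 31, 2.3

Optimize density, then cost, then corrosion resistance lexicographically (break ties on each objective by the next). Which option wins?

First minimize density: best is 2.3, kept {P1, P4, P7, P8}.
Then minimize cost: best is 17, kept {P7}.

P7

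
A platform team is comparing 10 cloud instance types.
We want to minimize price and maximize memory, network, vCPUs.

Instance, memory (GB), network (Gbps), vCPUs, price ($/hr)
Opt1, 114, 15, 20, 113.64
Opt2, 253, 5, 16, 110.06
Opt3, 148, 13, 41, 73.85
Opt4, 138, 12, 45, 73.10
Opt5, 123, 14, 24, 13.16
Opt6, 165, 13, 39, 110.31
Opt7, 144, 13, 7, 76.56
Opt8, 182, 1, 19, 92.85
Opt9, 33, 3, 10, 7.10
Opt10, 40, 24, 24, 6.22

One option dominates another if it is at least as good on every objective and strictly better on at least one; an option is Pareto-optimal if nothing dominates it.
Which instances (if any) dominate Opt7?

Opt3: memory 148≥144, network 13≥13, vCPUs 41≥7, price 73.85≤76.56 — dominates Opt7.
Others (Opt1, Opt2, Opt4, Opt5, Opt6, Opt8, Opt9, Opt10) are each worse than Opt7 on at least one objective.

Opt3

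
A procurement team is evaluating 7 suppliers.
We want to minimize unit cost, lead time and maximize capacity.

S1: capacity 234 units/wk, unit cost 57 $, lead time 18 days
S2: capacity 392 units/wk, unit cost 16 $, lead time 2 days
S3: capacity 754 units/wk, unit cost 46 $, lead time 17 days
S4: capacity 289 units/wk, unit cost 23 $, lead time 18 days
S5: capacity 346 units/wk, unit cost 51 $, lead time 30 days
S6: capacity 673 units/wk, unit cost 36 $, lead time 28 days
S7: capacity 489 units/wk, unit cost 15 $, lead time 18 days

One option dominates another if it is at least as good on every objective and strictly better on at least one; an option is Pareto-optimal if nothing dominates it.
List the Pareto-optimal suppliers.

S1: dominated by S2 (capacity 392≥234, unit cost 16≤57, lead time 2≤18).
S2: not dominated (best lead time).
S3: not dominated (best capacity).
S4: dominated by S2 (capacity 392≥289, unit cost 16≤23, lead time 2≤18).
S5: dominated by S2 (capacity 392≥346, unit cost 16≤51, lead time 2≤30).
S6: not dominated.
S7: not dominated (best unit cost).

S2, S3, S6, S7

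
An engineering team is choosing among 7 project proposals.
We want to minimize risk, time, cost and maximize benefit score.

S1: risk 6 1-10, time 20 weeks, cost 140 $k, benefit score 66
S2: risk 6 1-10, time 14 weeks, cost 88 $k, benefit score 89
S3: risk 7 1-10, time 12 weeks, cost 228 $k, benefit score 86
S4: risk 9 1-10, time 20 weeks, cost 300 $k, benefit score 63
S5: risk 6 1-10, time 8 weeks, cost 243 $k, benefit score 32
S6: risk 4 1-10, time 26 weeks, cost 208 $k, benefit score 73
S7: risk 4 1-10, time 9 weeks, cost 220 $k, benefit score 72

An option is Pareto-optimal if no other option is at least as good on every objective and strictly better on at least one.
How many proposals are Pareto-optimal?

S1: dominated by S2 (risk 6≤6, time 14≤20, cost 88≤140, benefit score 89≥66).
S2: not dominated (best cost).
S3: not dominated.
S4: dominated by S1 (risk 6≤9, time 20≤20, cost 140≤300, benefit score 66≥63).
S5: not dominated (best time).
S6: not dominated.
S7: not dominated.
Pareto-optimal: S2, S3, S5, S6, S7 → 5.

5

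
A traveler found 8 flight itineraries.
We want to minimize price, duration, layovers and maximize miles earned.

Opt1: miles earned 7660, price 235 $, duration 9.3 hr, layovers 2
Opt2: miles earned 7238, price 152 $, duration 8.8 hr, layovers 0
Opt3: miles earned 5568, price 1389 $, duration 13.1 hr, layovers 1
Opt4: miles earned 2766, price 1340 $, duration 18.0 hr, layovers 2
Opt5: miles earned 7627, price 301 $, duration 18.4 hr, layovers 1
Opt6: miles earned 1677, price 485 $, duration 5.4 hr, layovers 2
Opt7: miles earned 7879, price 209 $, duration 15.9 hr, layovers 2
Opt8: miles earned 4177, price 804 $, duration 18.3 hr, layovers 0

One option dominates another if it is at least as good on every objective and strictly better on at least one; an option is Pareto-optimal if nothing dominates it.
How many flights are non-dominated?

5

Opt1: not dominated.
Opt2: not dominated (best price).
Opt3: dominated by Opt2 (miles earned 7238≥5568, price 152≤1389, duration 8.8≤13.1, layovers 0≤1).
Opt4: dominated by Opt1 (miles earned 7660≥2766, price 235≤1340, duration 9.3≤18.0, layovers 2≤2).
Opt5: not dominated.
Opt6: not dominated (best duration).
Opt7: not dominated (best miles earned).
Opt8: dominated by Opt2 (miles earned 7238≥4177, price 152≤804, duration 8.8≤18.3, layovers 0≤0).
Pareto-optimal: Opt1, Opt2, Opt5, Opt6, Opt7 → 5.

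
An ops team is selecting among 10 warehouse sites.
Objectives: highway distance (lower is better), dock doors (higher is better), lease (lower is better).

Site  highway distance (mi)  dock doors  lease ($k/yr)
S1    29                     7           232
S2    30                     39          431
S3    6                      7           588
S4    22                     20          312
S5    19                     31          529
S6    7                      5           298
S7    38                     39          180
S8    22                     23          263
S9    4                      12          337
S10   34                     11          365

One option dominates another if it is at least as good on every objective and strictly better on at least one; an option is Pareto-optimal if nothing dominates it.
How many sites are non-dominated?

S1: not dominated.
S2: not dominated.
S3: dominated by S9 (highway distance 4≤6, dock doors 12≥7, lease 337≤588).
S4: dominated by S8 (highway distance 22≤22, dock doors 23≥20, lease 263≤312).
S5: not dominated.
S6: not dominated.
S7: not dominated (best lease).
S8: not dominated.
S9: not dominated (best highway distance).
S10: dominated by S4 (highway distance 22≤34, dock doors 20≥11, lease 312≤365).
Pareto-optimal: S1, S2, S5, S6, S7, S8, S9 → 7.

7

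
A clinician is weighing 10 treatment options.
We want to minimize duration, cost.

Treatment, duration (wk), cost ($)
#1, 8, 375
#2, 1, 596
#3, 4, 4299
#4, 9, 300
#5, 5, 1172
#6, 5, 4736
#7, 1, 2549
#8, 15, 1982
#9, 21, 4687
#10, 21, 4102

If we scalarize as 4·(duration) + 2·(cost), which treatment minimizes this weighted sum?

#4

#1: 4·8 + 2·375 = 782
#2: 4·1 + 2·596 = 1196
#3: 4·4 + 2·4299 = 8614
#4: 4·9 + 2·300 = 636
#5: 4·5 + 2·1172 = 2364
#6: 4·5 + 2·4736 = 9492
#7: 4·1 + 2·2549 = 5102
#8: 4·15 + 2·1982 = 4024
#9: 4·21 + 2·4687 = 9458
#10: 4·21 + 2·4102 = 8288
Lowest: #4 at 636.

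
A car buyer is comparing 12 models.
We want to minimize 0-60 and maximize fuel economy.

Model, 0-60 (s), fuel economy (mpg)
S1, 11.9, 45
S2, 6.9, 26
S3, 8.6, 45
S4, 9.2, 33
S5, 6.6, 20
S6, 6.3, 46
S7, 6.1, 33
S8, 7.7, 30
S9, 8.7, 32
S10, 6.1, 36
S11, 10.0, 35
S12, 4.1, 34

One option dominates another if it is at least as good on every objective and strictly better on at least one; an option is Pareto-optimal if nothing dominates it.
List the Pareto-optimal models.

S6, S10, S12

S1: dominated by S3 (0-60 8.6≤11.9, fuel economy 45≥45).
S2: dominated by S6 (0-60 6.3≤6.9, fuel economy 46≥26).
S3: dominated by S6 (0-60 6.3≤8.6, fuel economy 46≥45).
S4: dominated by S3 (0-60 8.6≤9.2, fuel economy 45≥33).
S5: dominated by S6 (0-60 6.3≤6.6, fuel economy 46≥20).
S6: not dominated (best fuel economy).
S7: dominated by S10 (0-60 6.1≤6.1, fuel economy 36≥33).
S8: dominated by S6 (0-60 6.3≤7.7, fuel economy 46≥30).
S9: dominated by S3 (0-60 8.6≤8.7, fuel economy 45≥32).
S10: not dominated.
S11: dominated by S3 (0-60 8.6≤10.0, fuel economy 45≥35).
S12: not dominated (best 0-60).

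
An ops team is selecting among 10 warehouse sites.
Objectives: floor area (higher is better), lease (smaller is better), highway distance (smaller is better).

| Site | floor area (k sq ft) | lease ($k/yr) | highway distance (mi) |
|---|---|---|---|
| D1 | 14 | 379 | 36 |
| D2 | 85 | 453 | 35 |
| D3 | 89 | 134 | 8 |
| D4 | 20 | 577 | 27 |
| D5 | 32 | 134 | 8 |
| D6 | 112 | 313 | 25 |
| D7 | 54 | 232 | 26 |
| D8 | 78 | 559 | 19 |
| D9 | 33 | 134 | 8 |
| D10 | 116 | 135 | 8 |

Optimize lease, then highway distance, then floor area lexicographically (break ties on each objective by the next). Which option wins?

First minimize lease: best is 134, kept {D3, D5, D9}.
Then minimize highway distance: best is 8, kept {D3, D5, D9}.
Then maximize floor area: best is 89, kept {D3}.

D3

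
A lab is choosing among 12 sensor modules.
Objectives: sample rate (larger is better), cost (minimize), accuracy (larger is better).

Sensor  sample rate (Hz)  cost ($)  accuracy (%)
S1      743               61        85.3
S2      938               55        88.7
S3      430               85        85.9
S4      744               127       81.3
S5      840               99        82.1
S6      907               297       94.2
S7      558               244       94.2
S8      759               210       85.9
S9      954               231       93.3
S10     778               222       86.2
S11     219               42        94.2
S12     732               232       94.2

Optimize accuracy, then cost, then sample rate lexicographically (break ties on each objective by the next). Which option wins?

First maximize accuracy: best is 94.2, kept {S6, S7, S11, S12}.
Then minimize cost: best is 42, kept {S11}.

S11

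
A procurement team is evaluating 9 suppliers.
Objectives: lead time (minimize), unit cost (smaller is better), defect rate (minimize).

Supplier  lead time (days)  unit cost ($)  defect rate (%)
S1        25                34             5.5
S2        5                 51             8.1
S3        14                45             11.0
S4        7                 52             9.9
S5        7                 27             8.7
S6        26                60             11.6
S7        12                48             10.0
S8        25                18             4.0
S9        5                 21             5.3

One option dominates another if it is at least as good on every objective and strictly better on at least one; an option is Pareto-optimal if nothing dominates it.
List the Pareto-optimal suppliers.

S1: dominated by S8 (lead time 25≤25, unit cost 18≤34, defect rate 4.0≤5.5).
S2: dominated by S9 (lead time 5≤5, unit cost 21≤51, defect rate 5.3≤8.1).
S3: dominated by S5 (lead time 7≤14, unit cost 27≤45, defect rate 8.7≤11.0).
S4: dominated by S2 (lead time 5≤7, unit cost 51≤52, defect rate 8.1≤9.9).
S5: dominated by S9 (lead time 5≤7, unit cost 21≤27, defect rate 5.3≤8.7).
S6: dominated by S1 (lead time 25≤26, unit cost 34≤60, defect rate 5.5≤11.6).
S7: dominated by S5 (lead time 7≤12, unit cost 27≤48, defect rate 8.7≤10.0).
S8: not dominated (best unit cost).
S9: not dominated.

S8, S9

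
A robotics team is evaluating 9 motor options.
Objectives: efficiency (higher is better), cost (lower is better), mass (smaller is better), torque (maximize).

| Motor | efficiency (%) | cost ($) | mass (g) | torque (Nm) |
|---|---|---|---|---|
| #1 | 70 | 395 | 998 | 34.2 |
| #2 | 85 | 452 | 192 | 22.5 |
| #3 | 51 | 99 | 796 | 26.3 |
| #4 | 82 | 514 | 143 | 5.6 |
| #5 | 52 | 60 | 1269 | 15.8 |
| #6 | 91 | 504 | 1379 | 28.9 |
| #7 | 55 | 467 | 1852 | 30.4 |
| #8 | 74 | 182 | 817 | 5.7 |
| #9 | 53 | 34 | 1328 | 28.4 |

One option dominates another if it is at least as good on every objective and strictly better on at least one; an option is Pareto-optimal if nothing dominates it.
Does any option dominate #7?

#1 vs #7: efficiency 70≥55, cost 395≤467, mass 998≤1852, torque 34.2≥30.4 — #1 is at least as good on every objective and strictly better on at least one, so #1 dominates #7.

Yes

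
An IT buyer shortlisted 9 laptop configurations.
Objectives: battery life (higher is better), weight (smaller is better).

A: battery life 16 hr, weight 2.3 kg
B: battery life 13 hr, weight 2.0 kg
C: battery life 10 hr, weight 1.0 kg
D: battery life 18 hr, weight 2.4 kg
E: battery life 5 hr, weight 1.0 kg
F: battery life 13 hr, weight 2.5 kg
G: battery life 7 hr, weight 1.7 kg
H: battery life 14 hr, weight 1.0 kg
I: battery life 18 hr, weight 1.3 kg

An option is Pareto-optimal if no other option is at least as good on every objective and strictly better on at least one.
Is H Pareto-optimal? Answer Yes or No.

A: worse on weight (2.3 vs 1.0).
B: worse on battery life (13 vs 14).
C: worse on battery life (10 vs 14).
D: worse on weight (2.4 vs 1.0).
E: worse on battery life (5 vs 14).
F: worse on battery life (13 vs 14).
G: worse on battery life (7 vs 14).
I: worse on weight (1.3 vs 1.0).
No option is at least as good as H on every objective and strictly better on one.

Yes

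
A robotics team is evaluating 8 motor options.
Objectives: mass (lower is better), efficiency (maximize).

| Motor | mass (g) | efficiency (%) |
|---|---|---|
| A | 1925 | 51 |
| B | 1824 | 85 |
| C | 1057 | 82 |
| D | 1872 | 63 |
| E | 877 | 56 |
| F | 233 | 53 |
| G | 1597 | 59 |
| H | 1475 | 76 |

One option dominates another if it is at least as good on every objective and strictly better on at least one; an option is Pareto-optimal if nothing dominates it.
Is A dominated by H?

Yes

H vs A: mass 1475≤1925, efficiency 76≥51 — H is at least as good on every objective with at least one strict improvement.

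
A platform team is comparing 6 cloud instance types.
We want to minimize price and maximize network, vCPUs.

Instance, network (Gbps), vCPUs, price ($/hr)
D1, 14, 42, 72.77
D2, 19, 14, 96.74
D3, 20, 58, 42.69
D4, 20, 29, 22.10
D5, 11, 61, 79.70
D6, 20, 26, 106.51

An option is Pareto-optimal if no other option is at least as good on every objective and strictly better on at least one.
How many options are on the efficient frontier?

3

D1: dominated by D3 (network 20≥14, vCPUs 58≥42, price 42.69≤72.77).
D2: dominated by D3 (network 20≥19, vCPUs 58≥14, price 42.69≤96.74).
D3: not dominated.
D4: not dominated (best price).
D5: not dominated (best vCPUs).
D6: dominated by D3 (network 20≥20, vCPUs 58≥26, price 42.69≤106.51).
Pareto-optimal: D3, D4, D5 → 3.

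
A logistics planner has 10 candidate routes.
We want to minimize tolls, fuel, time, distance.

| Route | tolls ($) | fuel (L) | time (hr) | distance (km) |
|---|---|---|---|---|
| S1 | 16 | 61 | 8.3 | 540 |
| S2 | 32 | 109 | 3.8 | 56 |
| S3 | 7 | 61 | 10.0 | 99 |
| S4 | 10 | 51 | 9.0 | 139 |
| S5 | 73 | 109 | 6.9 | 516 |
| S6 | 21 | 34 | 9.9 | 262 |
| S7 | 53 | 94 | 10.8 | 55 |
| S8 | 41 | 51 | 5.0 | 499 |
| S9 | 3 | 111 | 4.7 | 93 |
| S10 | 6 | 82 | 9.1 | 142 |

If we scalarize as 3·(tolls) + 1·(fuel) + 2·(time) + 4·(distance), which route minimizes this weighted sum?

S2

S1: 3·16 + 1·61 + 2·8.3 + 4·540 = 2285.6
S2: 3·32 + 1·109 + 2·3.8 + 4·56 = 436.6
S3: 3·7 + 1·61 + 2·10.0 + 4·99 = 498.0
S4: 3·10 + 1·51 + 2·9.0 + 4·139 = 655.0
S5: 3·73 + 1·109 + 2·6.9 + 4·516 = 2405.8
S6: 3·21 + 1·34 + 2·9.9 + 4·262 = 1164.8
S7: 3·53 + 1·94 + 2·10.8 + 4·55 = 494.6
S8: 3·41 + 1·51 + 2·5.0 + 4·499 = 2180.0
S9: 3·3 + 1·111 + 2·4.7 + 4·93 = 501.4
S10: 3·6 + 1·82 + 2·9.1 + 4·142 = 686.2
Lowest: S2 at 436.6.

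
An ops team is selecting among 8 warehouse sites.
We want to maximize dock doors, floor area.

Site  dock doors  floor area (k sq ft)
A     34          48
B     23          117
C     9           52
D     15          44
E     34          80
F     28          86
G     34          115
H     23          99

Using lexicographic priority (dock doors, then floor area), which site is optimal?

G

First maximize dock doors: best is 34, kept {A, E, G}.
Then maximize floor area: best is 115, kept {G}.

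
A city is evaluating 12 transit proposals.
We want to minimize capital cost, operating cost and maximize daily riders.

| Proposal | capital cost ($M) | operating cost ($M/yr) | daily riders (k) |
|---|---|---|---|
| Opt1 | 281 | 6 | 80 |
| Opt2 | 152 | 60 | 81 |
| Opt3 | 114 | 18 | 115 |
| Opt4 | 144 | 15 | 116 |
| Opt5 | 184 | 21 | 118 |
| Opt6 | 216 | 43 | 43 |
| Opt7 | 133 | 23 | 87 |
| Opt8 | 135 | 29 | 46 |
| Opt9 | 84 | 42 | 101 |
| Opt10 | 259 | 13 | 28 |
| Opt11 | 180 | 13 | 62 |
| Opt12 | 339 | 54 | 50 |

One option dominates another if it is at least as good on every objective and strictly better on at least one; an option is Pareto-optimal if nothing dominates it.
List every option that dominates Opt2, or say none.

Opt3, Opt4, Opt7, Opt9

Opt3: capital cost 114≤152, operating cost 18≤60, daily riders 115≥81 — dominates Opt2.
Opt4: capital cost 144≤152, operating cost 15≤60, daily riders 116≥81 — dominates Opt2.
Opt7: capital cost 133≤152, operating cost 23≤60, daily riders 87≥81 — dominates Opt2.
Opt9: capital cost 84≤152, operating cost 42≤60, daily riders 101≥81 — dominates Opt2.
Others (Opt1, Opt5, Opt6, Opt8, Opt10, Opt11, Opt12) are each worse than Opt2 on at least one objective.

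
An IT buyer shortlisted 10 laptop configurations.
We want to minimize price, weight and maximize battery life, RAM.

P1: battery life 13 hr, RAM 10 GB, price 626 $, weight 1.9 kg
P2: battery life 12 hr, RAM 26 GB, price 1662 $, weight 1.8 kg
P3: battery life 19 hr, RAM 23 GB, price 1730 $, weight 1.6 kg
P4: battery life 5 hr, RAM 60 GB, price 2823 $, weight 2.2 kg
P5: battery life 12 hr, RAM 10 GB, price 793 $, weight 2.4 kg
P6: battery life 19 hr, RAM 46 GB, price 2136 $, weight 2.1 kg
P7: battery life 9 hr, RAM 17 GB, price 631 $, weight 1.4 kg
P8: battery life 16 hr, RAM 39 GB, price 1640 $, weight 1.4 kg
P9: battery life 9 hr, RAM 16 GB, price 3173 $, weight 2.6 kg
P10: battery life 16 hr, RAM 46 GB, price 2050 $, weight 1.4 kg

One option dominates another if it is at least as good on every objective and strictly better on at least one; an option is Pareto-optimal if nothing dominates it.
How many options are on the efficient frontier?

7

P1: not dominated (best price).
P2: dominated by P8 (battery life 16≥12, RAM 39≥26, price 1640≤1662, weight 1.4≤1.8).
P3: not dominated.
P4: not dominated (best RAM).
P5: dominated by P1 (battery life 13≥12, RAM 10≥10, price 626≤793, weight 1.9≤2.4).
P6: not dominated.
P7: not dominated.
P8: not dominated.
P9: dominated by P2 (battery life 12≥9, RAM 26≥16, price 1662≤3173, weight 1.8≤2.6).
P10: not dominated.
Pareto-optimal: P1, P3, P4, P6, P7, P8, P10 → 7.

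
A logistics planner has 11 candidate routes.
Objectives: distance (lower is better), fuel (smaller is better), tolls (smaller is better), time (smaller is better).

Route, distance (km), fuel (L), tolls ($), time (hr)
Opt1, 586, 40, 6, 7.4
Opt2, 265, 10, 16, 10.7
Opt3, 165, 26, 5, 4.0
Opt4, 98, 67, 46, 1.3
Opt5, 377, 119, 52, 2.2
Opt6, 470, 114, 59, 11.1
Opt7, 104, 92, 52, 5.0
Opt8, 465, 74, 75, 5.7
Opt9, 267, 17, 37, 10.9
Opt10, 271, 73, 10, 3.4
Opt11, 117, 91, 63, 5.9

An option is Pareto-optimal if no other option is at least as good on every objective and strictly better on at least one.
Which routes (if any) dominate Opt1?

Opt3: distance 165≤586, fuel 26≤40, tolls 5≤6, time 4.0≤7.4 — dominates Opt1.
Others (Opt2, Opt4, Opt5, Opt6, Opt7, Opt8, Opt9, Opt10, Opt11) are each worse than Opt1 on at least one objective.

Opt3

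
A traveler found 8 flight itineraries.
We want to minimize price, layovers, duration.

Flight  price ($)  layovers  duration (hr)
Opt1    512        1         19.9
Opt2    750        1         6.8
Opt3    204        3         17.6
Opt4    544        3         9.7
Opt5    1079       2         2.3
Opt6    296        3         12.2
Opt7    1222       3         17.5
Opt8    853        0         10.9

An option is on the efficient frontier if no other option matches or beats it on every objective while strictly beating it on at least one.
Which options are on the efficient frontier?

Opt1, Opt2, Opt3, Opt4, Opt5, Opt6, Opt8

Opt1: not dominated.
Opt2: not dominated.
Opt3: not dominated (best price).
Opt4: not dominated.
Opt5: not dominated (best duration).
Opt6: not dominated.
Opt7: dominated by Opt2 (price 750≤1222, layovers 1≤3, duration 6.8≤17.5).
Opt8: not dominated (best layovers).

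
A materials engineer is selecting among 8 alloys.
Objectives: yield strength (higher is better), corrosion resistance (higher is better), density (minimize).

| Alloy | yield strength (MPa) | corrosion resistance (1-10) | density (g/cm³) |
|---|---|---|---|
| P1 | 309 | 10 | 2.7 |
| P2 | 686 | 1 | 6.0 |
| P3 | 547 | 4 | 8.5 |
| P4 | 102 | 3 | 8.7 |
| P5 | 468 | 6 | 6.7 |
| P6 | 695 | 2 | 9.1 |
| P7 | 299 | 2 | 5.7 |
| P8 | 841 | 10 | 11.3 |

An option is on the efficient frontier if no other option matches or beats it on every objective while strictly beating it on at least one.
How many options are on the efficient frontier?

P1: not dominated (best density).
P2: not dominated.
P3: not dominated.
P4: dominated by P1 (yield strength 309≥102, corrosion resistance 10≥3, density 2.7≤8.7).
P5: not dominated.
P6: not dominated.
P7: dominated by P1 (yield strength 309≥299, corrosion resistance 10≥2, density 2.7≤5.7).
P8: not dominated (best yield strength).
Pareto-optimal: P1, P2, P3, P5, P6, P8 → 6.

6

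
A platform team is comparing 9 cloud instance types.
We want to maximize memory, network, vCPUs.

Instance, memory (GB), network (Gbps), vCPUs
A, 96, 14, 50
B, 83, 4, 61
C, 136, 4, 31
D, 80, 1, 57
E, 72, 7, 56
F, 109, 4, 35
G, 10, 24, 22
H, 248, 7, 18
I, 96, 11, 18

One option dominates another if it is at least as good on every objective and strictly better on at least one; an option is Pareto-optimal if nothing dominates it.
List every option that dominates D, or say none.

B

B: memory 83≥80, network 4≥1, vCPUs 61≥57 — dominates D.
Others (A, C, E, F, G, H, I) are each worse than D on at least one objective.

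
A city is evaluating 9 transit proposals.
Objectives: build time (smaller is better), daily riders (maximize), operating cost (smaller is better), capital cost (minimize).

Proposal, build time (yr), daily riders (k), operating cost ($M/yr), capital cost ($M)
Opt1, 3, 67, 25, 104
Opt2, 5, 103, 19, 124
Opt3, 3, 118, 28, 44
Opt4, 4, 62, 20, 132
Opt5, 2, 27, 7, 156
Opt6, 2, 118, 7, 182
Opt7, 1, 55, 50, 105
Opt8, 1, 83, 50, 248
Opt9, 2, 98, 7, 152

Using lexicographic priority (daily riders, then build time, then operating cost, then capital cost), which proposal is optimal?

Opt6

First maximize daily riders: best is 118, kept {Opt3, Opt6}.
Then minimize build time: best is 2, kept {Opt6}.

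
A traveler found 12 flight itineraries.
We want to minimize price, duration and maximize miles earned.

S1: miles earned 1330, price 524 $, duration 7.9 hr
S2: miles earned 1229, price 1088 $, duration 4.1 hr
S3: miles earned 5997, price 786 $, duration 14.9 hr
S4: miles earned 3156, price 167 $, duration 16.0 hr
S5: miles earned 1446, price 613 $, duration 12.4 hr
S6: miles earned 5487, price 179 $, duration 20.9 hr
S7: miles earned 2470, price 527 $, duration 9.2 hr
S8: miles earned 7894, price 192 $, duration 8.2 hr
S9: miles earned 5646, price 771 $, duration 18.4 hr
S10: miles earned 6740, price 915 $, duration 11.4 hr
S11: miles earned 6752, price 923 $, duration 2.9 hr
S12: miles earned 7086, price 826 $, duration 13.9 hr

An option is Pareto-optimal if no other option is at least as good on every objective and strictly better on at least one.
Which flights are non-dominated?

S1, S4, S6, S8, S11

S1: not dominated.
S2: dominated by S11 (miles earned 6752≥1229, price 923≤1088, duration 2.9≤4.1).
S3: dominated by S8 (miles earned 7894≥5997, price 192≤786, duration 8.2≤14.9).
S4: not dominated (best price).
S5: dominated by S7 (miles earned 2470≥1446, price 527≤613, duration 9.2≤12.4).
S6: not dominated.
S7: dominated by S8 (miles earned 7894≥2470, price 192≤527, duration 8.2≤9.2).
S8: not dominated (best miles earned).
S9: dominated by S8 (miles earned 7894≥5646, price 192≤771, duration 8.2≤18.4).
S10: dominated by S8 (miles earned 7894≥6740, price 192≤915, duration 8.2≤11.4).
S11: not dominated (best duration).
S12: dominated by S8 (miles earned 7894≥7086, price 192≤826, duration 8.2≤13.9).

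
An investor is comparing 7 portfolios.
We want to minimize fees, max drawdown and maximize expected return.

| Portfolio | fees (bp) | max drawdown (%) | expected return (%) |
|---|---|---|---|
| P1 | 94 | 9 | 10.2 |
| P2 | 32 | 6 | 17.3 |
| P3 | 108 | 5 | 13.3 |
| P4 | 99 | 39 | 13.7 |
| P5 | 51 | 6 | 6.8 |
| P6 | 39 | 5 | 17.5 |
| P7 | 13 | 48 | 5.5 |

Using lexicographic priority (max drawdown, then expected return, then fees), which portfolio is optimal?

P6

First minimize max drawdown: best is 5, kept {P3, P6}.
Then maximize expected return: best is 17.5, kept {P6}.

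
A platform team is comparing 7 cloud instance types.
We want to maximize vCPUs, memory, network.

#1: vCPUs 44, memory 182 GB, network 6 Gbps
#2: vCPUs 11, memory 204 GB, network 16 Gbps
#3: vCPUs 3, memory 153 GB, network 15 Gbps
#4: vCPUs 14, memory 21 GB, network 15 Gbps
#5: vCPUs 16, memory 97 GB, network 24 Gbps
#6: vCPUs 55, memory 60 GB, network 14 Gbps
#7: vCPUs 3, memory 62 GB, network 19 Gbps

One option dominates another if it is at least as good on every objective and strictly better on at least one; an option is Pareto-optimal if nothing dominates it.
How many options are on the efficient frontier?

#1: not dominated.
#2: not dominated (best memory).
#3: dominated by #2 (vCPUs 11≥3, memory 204≥153, network 16≥15).
#4: dominated by #5 (vCPUs 16≥14, memory 97≥21, network 24≥15).
#5: not dominated (best network).
#6: not dominated (best vCPUs).
#7: dominated by #5 (vCPUs 16≥3, memory 97≥62, network 24≥19).
Pareto-optimal: #1, #2, #5, #6 → 4.

4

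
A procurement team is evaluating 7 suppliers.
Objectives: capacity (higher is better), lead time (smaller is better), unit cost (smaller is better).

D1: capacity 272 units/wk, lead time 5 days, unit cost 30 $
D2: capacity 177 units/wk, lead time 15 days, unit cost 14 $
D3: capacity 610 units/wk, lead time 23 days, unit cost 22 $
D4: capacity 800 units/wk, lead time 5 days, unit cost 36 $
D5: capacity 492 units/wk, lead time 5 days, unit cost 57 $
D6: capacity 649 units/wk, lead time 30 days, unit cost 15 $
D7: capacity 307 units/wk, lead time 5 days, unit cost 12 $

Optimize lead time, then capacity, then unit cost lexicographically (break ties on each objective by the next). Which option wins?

First minimize lead time: best is 5, kept {D1, D4, D5, D7}.
Then maximize capacity: best is 800, kept {D4}.

D4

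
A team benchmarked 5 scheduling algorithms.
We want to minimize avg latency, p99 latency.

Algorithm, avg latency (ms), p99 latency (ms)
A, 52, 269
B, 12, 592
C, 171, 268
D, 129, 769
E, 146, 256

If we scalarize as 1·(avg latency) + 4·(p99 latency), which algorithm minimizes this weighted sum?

A

A: 1·52 + 4·269 = 1128
B: 1·12 + 4·592 = 2380
C: 1·171 + 4·268 = 1243
D: 1·129 + 4·769 = 3205
E: 1·146 + 4·256 = 1170
Lowest: A at 1128.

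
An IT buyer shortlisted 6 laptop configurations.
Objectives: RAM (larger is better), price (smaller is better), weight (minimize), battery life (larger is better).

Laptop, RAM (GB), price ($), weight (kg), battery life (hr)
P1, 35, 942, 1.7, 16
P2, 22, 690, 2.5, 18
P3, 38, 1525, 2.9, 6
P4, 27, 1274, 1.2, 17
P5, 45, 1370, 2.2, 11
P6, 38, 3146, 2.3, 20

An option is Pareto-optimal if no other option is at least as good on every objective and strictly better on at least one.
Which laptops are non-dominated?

P1, P2, P4, P5, P6

P1: not dominated.
P2: not dominated (best price).
P3: dominated by P5 (RAM 45≥38, price 1370≤1525, weight 2.2≤2.9, battery life 11≥6).
P4: not dominated (best weight).
P5: not dominated (best RAM).
P6: not dominated (best battery life).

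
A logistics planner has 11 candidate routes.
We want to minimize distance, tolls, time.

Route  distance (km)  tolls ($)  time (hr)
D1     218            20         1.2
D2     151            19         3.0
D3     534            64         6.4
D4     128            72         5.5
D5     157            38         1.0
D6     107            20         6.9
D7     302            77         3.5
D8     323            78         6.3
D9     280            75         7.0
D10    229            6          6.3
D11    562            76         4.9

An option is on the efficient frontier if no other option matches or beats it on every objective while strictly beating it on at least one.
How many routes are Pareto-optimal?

6

D1: not dominated.
D2: not dominated.
D3: dominated by D1 (distance 218≤534, tolls 20≤64, time 1.2≤6.4).
D4: not dominated.
D5: not dominated (best time).
D6: not dominated (best distance).
D7: dominated by D1 (distance 218≤302, tolls 20≤77, time 1.2≤3.5).
D8: dominated by D1 (distance 218≤323, tolls 20≤78, time 1.2≤6.3).
D9: dominated by D1 (distance 218≤280, tolls 20≤75, time 1.2≤7.0).
D10: not dominated (best tolls).
D11: dominated by D1 (distance 218≤562, tolls 20≤76, time 1.2≤4.9).
Pareto-optimal: D1, D2, D4, D5, D6, D10 → 6.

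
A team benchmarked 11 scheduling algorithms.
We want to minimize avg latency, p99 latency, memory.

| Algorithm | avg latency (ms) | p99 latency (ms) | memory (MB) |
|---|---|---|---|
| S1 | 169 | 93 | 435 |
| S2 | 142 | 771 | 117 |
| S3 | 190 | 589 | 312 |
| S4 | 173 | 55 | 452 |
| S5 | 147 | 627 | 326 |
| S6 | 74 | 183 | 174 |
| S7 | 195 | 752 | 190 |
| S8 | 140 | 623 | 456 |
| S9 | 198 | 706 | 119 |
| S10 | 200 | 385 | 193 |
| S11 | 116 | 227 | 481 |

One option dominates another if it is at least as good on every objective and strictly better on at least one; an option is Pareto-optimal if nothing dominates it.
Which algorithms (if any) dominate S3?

S6

S6: avg latency 74≤190, p99 latency 183≤589, memory 174≤312 — dominates S3.
Others (S1, S2, S4, S5, S7, S8, S9, S10, S11) are each worse than S3 on at least one objective.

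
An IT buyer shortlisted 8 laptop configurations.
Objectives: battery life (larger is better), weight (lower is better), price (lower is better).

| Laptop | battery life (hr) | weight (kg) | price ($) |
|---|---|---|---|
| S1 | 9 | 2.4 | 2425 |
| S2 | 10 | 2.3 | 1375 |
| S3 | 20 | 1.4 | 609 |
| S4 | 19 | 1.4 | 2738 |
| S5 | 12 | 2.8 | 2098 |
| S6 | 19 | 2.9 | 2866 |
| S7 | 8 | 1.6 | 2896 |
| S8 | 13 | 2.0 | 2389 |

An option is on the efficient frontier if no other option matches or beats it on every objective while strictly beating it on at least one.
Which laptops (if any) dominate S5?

S3: battery life 20≥12, weight 1.4≤2.8, price 609≤2098 — dominates S5.
Others (S1, S2, S4, S6, S7, S8) are each worse than S5 on at least one objective.

S3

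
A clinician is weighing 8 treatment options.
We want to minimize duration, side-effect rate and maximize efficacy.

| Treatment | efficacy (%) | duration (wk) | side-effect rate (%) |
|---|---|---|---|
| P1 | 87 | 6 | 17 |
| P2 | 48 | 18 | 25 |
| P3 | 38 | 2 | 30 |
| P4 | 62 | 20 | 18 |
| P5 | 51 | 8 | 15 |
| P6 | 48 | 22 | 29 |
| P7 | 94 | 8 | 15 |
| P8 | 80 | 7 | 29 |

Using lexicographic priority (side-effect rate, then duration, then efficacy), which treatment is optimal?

First minimize side-effect rate: best is 15, kept {P5, P7}.
Then minimize duration: best is 8, kept {P5, P7}.
Then maximize efficacy: best is 94, kept {P7}.

P7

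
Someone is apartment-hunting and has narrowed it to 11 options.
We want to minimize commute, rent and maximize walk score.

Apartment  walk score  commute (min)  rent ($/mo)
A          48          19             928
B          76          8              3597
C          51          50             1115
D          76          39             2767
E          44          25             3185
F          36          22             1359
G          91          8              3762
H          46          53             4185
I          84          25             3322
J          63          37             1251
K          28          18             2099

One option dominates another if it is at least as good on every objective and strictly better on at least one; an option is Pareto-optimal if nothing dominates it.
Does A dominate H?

A vs H: walk score 48≥46, commute 19≤53, rent 928≤4185 — A is at least as good on every objective with at least one strict improvement.

Yes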